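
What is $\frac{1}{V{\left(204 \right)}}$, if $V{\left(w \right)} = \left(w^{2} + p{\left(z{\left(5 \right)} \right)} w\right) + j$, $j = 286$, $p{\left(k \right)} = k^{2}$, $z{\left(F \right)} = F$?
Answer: $\frac{1}{47002} \approx 2.1276 \cdot 10^{-5}$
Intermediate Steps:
$V{\left(w \right)} = 286 + w^{2} + 25 w$ ($V{\left(w \right)} = \left(w^{2} + 5^{2} w\right) + 286 = \left(w^{2} + 25 w\right) + 286 = 286 + w^{2} + 25 w$)
$\frac{1}{V{\left(204 \right)}} = \frac{1}{286 + 204^{2} + 25 \cdot 204} = \frac{1}{286 + 41616 + 5100} = \frac{1}{47002}$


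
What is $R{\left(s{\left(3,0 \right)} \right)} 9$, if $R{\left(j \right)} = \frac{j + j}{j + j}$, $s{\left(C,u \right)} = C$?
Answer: $9$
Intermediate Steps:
$R{\left(j \right)} = 1$ ($R{\left(j \right)} = \frac{2 j}{2 j} = 2 j \frac{1}{2 j} = 1$)
$R{\left(s{\left(3,0 \right)} \right)} 9 = 1 \cdot 9 = 9$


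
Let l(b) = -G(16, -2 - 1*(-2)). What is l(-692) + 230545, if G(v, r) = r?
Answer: 230545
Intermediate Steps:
l(b) = 0 (l(b) = -(-2 - 1*(-2)) = -(-2 + 2) = -1*0 = 0)
l(-692) + 230545 = 0 + 230545 = 230545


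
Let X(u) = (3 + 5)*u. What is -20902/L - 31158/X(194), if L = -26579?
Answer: -56836327/2946472 ≈ -19.290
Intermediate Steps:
X(u) = 8*u
-20902/L - 31158/X(194) = -20902/(-26579) - 31158/(8*194) = -20902*(-1/26579) - 31158/1552 = 2986/3797 - 31158*1/1552 = 2986/3797 - 15579/776 = -56836327/2946472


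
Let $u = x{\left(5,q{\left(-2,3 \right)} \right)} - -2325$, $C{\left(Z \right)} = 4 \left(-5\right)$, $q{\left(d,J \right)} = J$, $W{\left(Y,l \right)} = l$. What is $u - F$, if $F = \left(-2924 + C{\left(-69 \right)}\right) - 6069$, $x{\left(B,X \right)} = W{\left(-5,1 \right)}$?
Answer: $11339$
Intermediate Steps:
$x{\left(B,X \right)} = 1$
$C{\left(Z \right)} = -20$
$u = 2326$ ($u = 1 - -2325 = 1 + 2325 = 2326$)
$F = -9013$ ($F = \left(-2924 - 20\right) - 6069 = -2944 - 6069 = -9013$)
$u - F = 2326 - -9013 = 2326 + 9013 = 11339$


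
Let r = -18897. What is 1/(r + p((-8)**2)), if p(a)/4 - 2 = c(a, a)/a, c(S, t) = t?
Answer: -1/18885 ≈ -5.2952e-5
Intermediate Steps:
p(a) = 12 (p(a) = 8 + 4*(a/a) = 8 + 4*1 = 8 + 4 = 12)
1/(r + p((-8)**2)) = 1/(-18897 + 12) = 1/(-18885) = -1/18885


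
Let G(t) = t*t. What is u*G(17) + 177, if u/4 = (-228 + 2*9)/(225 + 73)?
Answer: -95007/149 ≈ -637.63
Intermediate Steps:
G(t) = t²
u = -420/149 (u = 4*((-228 + 2*9)/(225 + 73)) = 4*((-228 + 18)/298) = 4*(-210*1/298) = 4*(-105/149) = -420/149 ≈ -2.8188)
u*G(17) + 177 = -420/149*17² + 177 = -420/149*289 + 177 = -121380/149 + 177 = -95007/149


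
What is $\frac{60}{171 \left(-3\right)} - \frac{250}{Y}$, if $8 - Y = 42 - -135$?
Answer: $\frac{39370}{28899} \approx 1.3623$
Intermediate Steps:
$Y = -169$ ($Y = 8 - \left(42 - -135\right) = 8 - \left(42 + 135\right) = 8 - 177 = -169$)
$\frac{60}{171 \left(-3\right)} - \frac{250}{Y} = \frac{60}{171 \left(-3\right)} - \frac{250}{-169} = \frac{60}{-513} - - \frac{250}{169} = 60 \left(- \frac{1}{513}\right) + \frac{250}{169} = - \frac{20}{171} + \frac{250}{169} = \frac{39370}{28899}$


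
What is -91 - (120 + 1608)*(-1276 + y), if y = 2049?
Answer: -1335835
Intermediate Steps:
-91 - (120 + 1608)*(-1276 + y) = -91 - (120 + 1608)*(-1276 + 2049) = -91 - 1728*773 = -91 - 1*1335744 = -91 - 1335744 = -1335835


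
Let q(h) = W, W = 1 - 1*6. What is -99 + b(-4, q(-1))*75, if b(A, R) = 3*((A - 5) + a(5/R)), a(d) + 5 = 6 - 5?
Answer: -3024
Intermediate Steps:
a(d) = -4 (a(d) = -5 + (6 - 5) = -5 + 1 = -4)
W = -5 (W = 1 - 6 = -5)
q(h) = -5
b(A, R) = -27 + 3*A (b(A, R) = 3*((A - 5) - 4) = 3*((-5 + A) - 4) = 3*(-9 + A) = -27 + 3*A)
-99 + b(-4, q(-1))*75 = -99 + (-27 + 3*(-4))*75 = -99 + (-27 - 12)*75 = -99 - 39*75 = -99 - 2925 = -3024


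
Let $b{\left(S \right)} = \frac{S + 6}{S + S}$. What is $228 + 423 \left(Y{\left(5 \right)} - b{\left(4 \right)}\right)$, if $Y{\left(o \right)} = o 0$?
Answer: $- \frac{1203}{4} \approx -300.75$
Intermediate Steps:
$Y{\left(o \right)} = 0$
$b{\left(S \right)} = \frac{6 + S}{2 S}$
$228 + 423 \left(Y{\left(5 \right)} - b{\left(4 \right)}\right) = 228 + 423 \left(0 - \frac{6 + 4}{2 \cdot 4}\right) = 228 + 423 \left(0 - \frac{1}{2} \cdot \frac{1}{4} \cdot 10\right) = 228 + 423 \left(0 - \frac{5}{4}\right) = 228 + 423 \left(- \frac{5}{4}\right) = 228 - \frac{2115}{4} = - \frac{1203}{4}$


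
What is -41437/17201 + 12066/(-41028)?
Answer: -317937417/117620438 ≈ -2.7031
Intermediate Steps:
-41437/17201 + 12066/(-41028) = -41437*1/17201 + 12066*(-1/41028) = -41437/17201 - 2011/6838 = -317937417/117620438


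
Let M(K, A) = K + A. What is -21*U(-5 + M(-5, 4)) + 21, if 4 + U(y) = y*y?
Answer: -651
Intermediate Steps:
M(K, A) = A + K
U(y) = -4 + y² (U(y) = -4 + y*y = -4 + y²)
-21*U(-5 + M(-5, 4)) + 21 = -21*(-4 + (-5 + (4 - 5))²) + 21 = -21*(-4 + (-5 - 1)²) + 21 = -21*(-4 + (-6)²) + 21 = -21*(-4 + 36) + 21 = -21*32 + 21 = -672 + 21 = -651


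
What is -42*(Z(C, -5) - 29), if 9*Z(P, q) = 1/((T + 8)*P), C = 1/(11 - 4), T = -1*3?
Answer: 18172/15 ≈ 1211.5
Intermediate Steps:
T = -3
C = 1/7 ≈ 0.14286
Z(P, q) = 1/(45*P) (Z(P, q) = (1/((-3 + 8)*P))/9 = (1/(5*P))/9 = 1/(45*P))
-42*(Z(C, -5) - 29) = -42*(1/(45*(1/7)) - 29) = -42*((1/45)*7 - 29) = -42*(7/45 - 29) = -42*(-1298/45) = 18172/15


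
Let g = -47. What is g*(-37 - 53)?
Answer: 4230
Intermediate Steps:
g*(-37 - 53) = -47*(-37 - 53) = -47*(-90) = 4230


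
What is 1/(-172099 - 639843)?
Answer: -1/811942 ≈ -1.2316e-6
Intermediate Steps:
1/(-172099 - 639843) = 1/(-811942) = -1/811942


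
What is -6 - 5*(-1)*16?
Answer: 74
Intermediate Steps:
-6 - 5*(-1)*16 = -6 + 5*16 = -6 + 80 = 74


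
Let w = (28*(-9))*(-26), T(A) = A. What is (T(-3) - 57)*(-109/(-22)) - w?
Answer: -75342/11 ≈ -6849.3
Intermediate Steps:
w = 6552 (w = -252*(-26) = 6552)
(T(-3) - 57)*(-109/(-22)) - w = (-3 - 57)*(-109/(-22)) - 1*6552 = -(-6540)*(-1)/22 - 6552 = -60*109/22 - 6552 = -3270/11 - 6552 = -75342/11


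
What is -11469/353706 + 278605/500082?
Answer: 7734068306/14740166991 ≈ 0.52469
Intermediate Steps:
-11469/353706 + 278605/500082 = -11469*1/353706 + 278605*(1/500082) = -3823/117902 + 278605/500082 = 7734068306/14740166991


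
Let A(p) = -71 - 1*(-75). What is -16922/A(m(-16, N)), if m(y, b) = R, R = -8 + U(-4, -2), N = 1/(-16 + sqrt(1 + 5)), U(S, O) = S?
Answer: -8461/2 ≈ -4230.5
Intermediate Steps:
N = 1/(-16 + sqrt(6)) ≈ -0.073798
R = -12 (R = -8 - 4 = -12)
m(y, b) = -12
A(p) = 4 (A(p) = -71 + 75 = 4)
-16922/A(m(-16, N)) = -16922/4 = -16922*1/4 = -8461/2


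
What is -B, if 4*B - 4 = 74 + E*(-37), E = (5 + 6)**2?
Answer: 4399/4 ≈ 1099.8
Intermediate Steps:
E = 121 (E = 11**2 = 121)
B = -4399/4 (B = 1 + (74 + 121*(-37))/4 = 1 + (74 - 4477)/4 = 1 + (1/4)*(-4403) = 1 - 4403/4 = -4399/4 ≈ -1099.8)
-B = -1*(-4399/4) = 4399/4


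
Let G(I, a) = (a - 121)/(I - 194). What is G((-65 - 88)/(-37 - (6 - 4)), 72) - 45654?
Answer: -16115771/353 ≈ -45654.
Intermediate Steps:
G(I, a) = (-121 + a)/(-194 + I)
G((-65 - 88)/(-37 - (6 - 4)), 72) - 45654 = (-121 + 72)/(-194 + (-65 - 88)/(-37 - (6 - 4))) - 45654 = -49/(-194 - 153/(-37 - 1*2)) - 45654 = -49/(-194 - 153/(-37 - 2)) - 45654 = -49/(-194 - 153/(-39)) - 45654 = -49/(-194 - 153*(-1/39)) - 45654 = -49/(-194 + 51/13) - 45654 = -49/(-2471/13) - 45654 = -13/2471*(-49) - 45654 = 91/353 - 45654 = -16115771/353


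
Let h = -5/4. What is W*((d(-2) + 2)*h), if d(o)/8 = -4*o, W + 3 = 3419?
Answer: -281820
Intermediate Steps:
W = 3416 (W = -3 + 3419 = 3416)
d(o) = -32*o (d(o) = 8*(-4*o) = -32*o)
h = -5/4 (h = -5*¼ = -5/4 ≈ -1.2500)
W*((d(-2) + 2)*h) = 3416*((-32*(-2) + 2)*(-5/4)) = 3416*((64 + 2)*(-5/4)) = 3416*(66*(-5/4)) = 3416*(-165/2) = -281820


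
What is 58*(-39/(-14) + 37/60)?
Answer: 41441/210 ≈ 197.34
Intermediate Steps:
58*(-39/(-14) + 37/60) = 58*(-39*(-1/14) + 37*(1/60)) = 58*(39/14 + 37/60) = 58*(1429/420) = 41441/210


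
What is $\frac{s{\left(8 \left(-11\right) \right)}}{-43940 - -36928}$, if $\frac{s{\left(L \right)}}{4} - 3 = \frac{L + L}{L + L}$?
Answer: $- \frac{4}{1753} \approx -0.0022818$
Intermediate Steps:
$s{\left(L \right)} = 16$ ($s{\left(L \right)} = 12 + 4 \frac{L + L}{L + L} = 12 + 4 \frac{2 L}{2 L} = 12 + 4 \cdot 2 L \frac{1}{2 L} = 12 + 4 \cdot 1 = 12 + 4 = 16$)
$\frac{s{\left(8 \left(-11\right) \right)}}{-43940 - -36928} = \frac{16}{-43940 - -36928} = \frac{16}{-43940 + 36928} = \frac{16}{-7012} = 16 \left(- \frac{1}{7012}\right) = - \frac{4}{1753}$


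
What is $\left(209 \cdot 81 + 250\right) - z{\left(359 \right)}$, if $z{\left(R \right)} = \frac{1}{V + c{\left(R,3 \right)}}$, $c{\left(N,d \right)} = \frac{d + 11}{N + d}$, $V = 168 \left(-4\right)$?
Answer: $\frac{2089396056}{121625} \approx 17179.0$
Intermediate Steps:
$V = -672$
$c{\left(N,d \right)} = \frac{11 + d}{N + d}$
$z{\left(R \right)} = \frac{1}{-672 + \frac{14}{3 + R}}$ ($z{\left(R \right)} = \frac{1}{-672 + \frac{11 + 3}{R + 3}} = \frac{1}{-672 + \frac{1}{3 + R} 14} = \frac{1}{-672 + \frac{14}{3 + R}}$)
$\left(209 \cdot 81 + 250\right) - z{\left(359 \right)} = \left(209 \cdot 81 + 250\right) - \frac{-3 - 359}{14 \left(143 + 48 \cdot 359\right)} = \left(16929 + 250\right) - \frac{-3 - 359}{14 \left(143 + 17232\right)} = 17179 - \frac{1}{14} \cdot \frac{1}{17375} \left(-362\right) = 17179 - - \frac{181}{121625} = 17179 + \frac{181}{121625} = \frac{2089396056}{121625}$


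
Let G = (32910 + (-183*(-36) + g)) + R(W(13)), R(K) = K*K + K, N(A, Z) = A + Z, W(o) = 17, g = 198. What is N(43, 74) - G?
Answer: -39885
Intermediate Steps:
R(K) = K + K**2 (R(K) = K**2 + K = K + K**2)
G = 40002 (G = (32910 + (-183*(-36) + 198)) + 17*(1 + 17) = (32910 + (6588 + 198)) + 17*18 = (32910 + 6786) + 306 = 39696 + 306 = 40002)
N(43, 74) - G = (43 + 74) - 1*40002 = 117 - 40002 = -39885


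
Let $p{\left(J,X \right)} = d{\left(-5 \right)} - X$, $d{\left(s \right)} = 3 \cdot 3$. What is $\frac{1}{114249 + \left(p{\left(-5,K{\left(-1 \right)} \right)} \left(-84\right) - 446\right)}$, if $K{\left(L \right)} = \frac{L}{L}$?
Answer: $\frac{1}{113131} \approx 8.8393 \cdot 10^{-6}$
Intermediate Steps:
$d{\left(s \right)} = 9$
$K{\left(L \right)} = 1$
$p{\left(J,X \right)} = 9 - X$
$\frac{1}{114249 + \left(p{\left(-5,K{\left(-1 \right)} \right)} \left(-84\right) - 446\right)} = \frac{1}{114249 + \left(\left(9 - 1\right) \left(-84\right) - 446\right)} = \frac{1}{114249 + \left(8 \left(-84\right) - 446\right)} = \frac{1}{114249 - 1118} = \frac{1}{113131}$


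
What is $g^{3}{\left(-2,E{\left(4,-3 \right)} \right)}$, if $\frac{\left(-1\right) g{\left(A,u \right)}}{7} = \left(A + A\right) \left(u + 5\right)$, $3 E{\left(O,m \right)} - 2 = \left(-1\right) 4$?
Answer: $\frac{48228544}{27} \approx 1.7862 \cdot 10^{6}$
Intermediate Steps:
$E{\left(O,m \right)} = - \frac{2}{3}$ ($E{\left(O,m \right)} = \frac{2}{3} + \frac{\left(-1\right) 4}{3} = \frac{2}{3} + \frac{1}{3} \left(-4\right) = \frac{2}{3} - \frac{4}{3} = - \frac{2}{3}$)
$g{\left(A,u \right)} = - 14 A \left(5 + u\right)$ ($g{\left(A,u \right)} = - 7 \left(A + A\right) \left(u + 5\right) = - 7 \cdot 2 A \left(5 + u\right) = - 14 A \left(5 + u\right)$)
$g^{3}{\left(-2,E{\left(4,-3 \right)} \right)} = \left(\left(-14\right) \left(-2\right) \left(5 - \frac{2}{3}\right)\right)^{3} = \left(\left(-14\right) \left(-2\right) \frac{13}{3}\right)^{3} = \left(\frac{364}{3}\right)^{3} = \frac{48228544}{27}$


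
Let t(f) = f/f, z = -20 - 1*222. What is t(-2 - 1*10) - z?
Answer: 243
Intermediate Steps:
z = -242 (z = -20 - 222 = -242)
t(f) = 1
t(-2 - 1*10) - z = 1 - 1*(-242) = 1 + 242 = 243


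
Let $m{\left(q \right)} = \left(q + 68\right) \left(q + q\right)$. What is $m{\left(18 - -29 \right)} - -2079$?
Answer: $12889$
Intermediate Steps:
$m{\left(q \right)} = 2 q \left(68 + q\right)$ ($m{\left(q \right)} = \left(68 + q\right) 2 q = 2 q \left(68 + q\right)$)
$m{\left(18 - -29 \right)} - -2079 = 2 \left(18 - -29\right) \left(68 + \left(18 - -29\right)\right) - -2079 = 2 \left(18 + 29\right) \left(68 + \left(18 + 29\right)\right) + 2079 = 2 \cdot 47 \left(68 + 47\right) + 2079 = 2 \cdot 47 \cdot 115 + 2079 = 10810 + 2079 = 12889$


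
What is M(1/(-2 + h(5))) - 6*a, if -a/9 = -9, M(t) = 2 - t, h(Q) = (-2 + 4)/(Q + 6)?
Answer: -9669/20 ≈ -483.45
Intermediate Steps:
h(Q) = 2/(6 + Q)
a = 81 (a = -9*(-9) = 81)
M(1/(-2 + h(5))) - 6*a = (2 - 1/(-2 + 2/(6 + 5))) - 6*81 = (2 - 1/(-2 + 2/11)) - 486 = (2 - 1/(-20/11)) - 486 = (2 - 1*(-11/20)) - 486 = (2 + 11/20) - 486 = 51/20 - 486 = -9669/20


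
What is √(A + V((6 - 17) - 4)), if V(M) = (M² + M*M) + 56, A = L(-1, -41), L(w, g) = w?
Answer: √505 ≈ 22.472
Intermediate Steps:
A = -1
V(M) = 56 + 2*M² (V(M) = (M² + M²) + 56 = 2*M² + 56 = 56 + 2*M²)
√(A + V((6 - 17) - 4)) = √(-1 + (56 + 2*((6 - 17) - 4)²)) = √(-1 + (56 + 2*(-11 - 4)²)) = √(-1 + (56 + 2*(-15)²)) = √(-1 + (56 + 2*225)) = √(-1 + (56 + 450)) = √(-1 + 506) = √505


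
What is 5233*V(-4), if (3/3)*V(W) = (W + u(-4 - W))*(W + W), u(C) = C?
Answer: 167456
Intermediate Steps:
V(W) = -8*W (V(W) = (W + (-4 - W))*(W + W) = -8*W)
5233*V(-4) = 5233*(-8*(-4)) = 5233*32 = 167456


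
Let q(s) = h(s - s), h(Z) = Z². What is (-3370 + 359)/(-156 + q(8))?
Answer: 3011/156 ≈ 19.301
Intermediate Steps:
q(s) = 0 (q(s) = (s - s)² = 0² = 0)
(-3370 + 359)/(-156 + q(8)) = (-3370 + 359)/(-156 + 0) = -3011/(-156) = -3011*(-1/156) = 3011/156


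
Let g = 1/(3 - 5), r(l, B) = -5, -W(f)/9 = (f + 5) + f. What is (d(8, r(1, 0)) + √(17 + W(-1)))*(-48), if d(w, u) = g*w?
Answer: 192 - 48*I*√10 ≈ 192.0 - 151.79*I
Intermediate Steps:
W(f) = -45 - 18*f (W(f) = -9*((f + 5) + f) = -9*((5 + f) + f) = -9*(5 + 2*f) = -45 - 18*f)
g = -½ (g = 1/(-2) = -½ ≈ -0.50000)
d(w, u) = -w/2
(d(8, r(1, 0)) + √(17 + W(-1)))*(-48) = (-½*8 + √(17 + (-45 - 18*(-1))))*(-48) = (-4 + √(17 + (-45 + 18)))*(-48) = (-4 + √(17 - 27))*(-48) = (-4 + √(-10))*(-48) = (-4 + I*√10)*(-48) = 192 - 48*I*√10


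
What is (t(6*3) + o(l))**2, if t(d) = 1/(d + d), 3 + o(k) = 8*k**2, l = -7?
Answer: 196140025/1296 ≈ 1.5134e+5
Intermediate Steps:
o(k) = -3 + 8*k**2
t(d) = 1/(2*d)
(t(6*3) + o(l))**2 = (1/(2*((6*3))) + (-3 + 8*(-7)**2))**2 = ((1/2)/18 + (-3 + 8*49))**2 = ((1/2)*(1/18) + (-3 + 392))**2 = (1/36 + 389)**2 = (14005/36)**2 = 196140025/1296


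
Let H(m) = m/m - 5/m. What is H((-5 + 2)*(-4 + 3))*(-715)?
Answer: 1430/3 ≈ 476.67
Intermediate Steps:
H(m) = 1 - 5/m
H((-5 + 2)*(-4 + 3))*(-715) = ((-5 + (-5 + 2)*(-4 + 3))/(((-5 + 2)*(-4 + 3))))*(-715) = ((-5 - 3*(-1))/((-3*(-1))))*(-715) = ((-5 + 3)/3)*(-715) = ((⅓)*(-2))*(-715) = -⅔*(-715) = 1430/3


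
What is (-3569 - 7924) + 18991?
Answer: 7498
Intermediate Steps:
(-3569 - 7924) + 18991 = -11493 + 18991 = 7498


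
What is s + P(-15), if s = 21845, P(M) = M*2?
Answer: 21815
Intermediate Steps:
P(M) = 2*M
s + P(-15) = 21845 + 2*(-15) = 21845 - 30 = 21815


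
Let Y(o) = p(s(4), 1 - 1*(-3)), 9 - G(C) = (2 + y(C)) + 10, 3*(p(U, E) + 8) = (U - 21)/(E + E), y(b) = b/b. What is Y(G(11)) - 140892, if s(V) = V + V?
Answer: -3381613/24 ≈ -1.4090e+5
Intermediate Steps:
s(V) = 2*V
y(b) = 1
p(U, E) = -8 + (-21 + U)/(6*E) (p(U, E) = -8 + ((U - 21)/(E + E))/3 = -8 + ((-21 + U)/((2*E)))/3 = -8 + ((-21 + U)*(1/(2*E)))/3 = -8 + ((-21 + U)/(2*E))/3 = -8 + (-21 + U)/(6*E))
G(C) = -4 (G(C) = 9 - ((2 + 1) + 10) = 9 - (3 + 10) = 9 - 1*13 = 9 - 13 = -4)
Y(o) = -205/24 (Y(o) = (-21 + 2*4 - 48*(1 - 1*(-3)))/(6*(1 - 1*(-3))) = (-21 + 8 - 48*(1 + 3))/(6*(1 + 3)) = (⅙)*(-21 + 8 - 48*4)/4 = (⅙)*(¼)*(-21 + 8 - 192) = (⅙)*(¼)*(-205) = -205/24)
Y(G(11)) - 140892 = -205/24 - 140892 = -3381613/24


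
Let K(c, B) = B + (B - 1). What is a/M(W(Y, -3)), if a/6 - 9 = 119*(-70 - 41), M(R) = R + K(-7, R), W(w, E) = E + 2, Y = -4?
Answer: 19800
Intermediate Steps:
K(c, B) = -1 + 2*B (K(c, B) = B + (-1 + B) = -1 + 2*B)
W(w, E) = 2 + E
M(R) = -1 + 3*R (M(R) = R + (-1 + 2*R) = -1 + 3*R)
a = -79200 (a = 54 + 6*(119*(-70 - 41)) = 54 + 6*(119*(-111)) = 54 + 6*(-13209) = 54 - 79254 = -79200)
a/M(W(Y, -3)) = -79200/(-1 + 3*(2 - 3)) = -79200/(-1 + 3*(-1)) = -79200/(-1 - 3) = -79200/(-4) = -79200*(-¼) = 19800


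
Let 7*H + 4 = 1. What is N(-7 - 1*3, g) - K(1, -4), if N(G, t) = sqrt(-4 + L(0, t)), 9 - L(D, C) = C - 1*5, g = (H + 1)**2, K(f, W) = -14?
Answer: 14 + sqrt(474)/7 ≈ 17.110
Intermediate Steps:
H = -3/7 (H = -4/7 + (1/7)*1 = -4/7 + 1/7 = -3/7 ≈ -0.42857)
g = 16/49 (g = (-3/7 + 1)**2 = (4/7)**2 = 16/49 ≈ 0.32653)
L(D, C) = 14 - C (L(D, C) = 9 - (C - 1*5) = 9 - (C - 5) = 9 - (-5 + C) = 9 + (5 - C) = 14 - C)
N(G, t) = sqrt(10 - t) (N(G, t) = sqrt(-4 + (14 - t)) = sqrt(10 - t))
N(-7 - 1*3, g) - K(1, -4) = sqrt(10 - 1*16/49) - 1*(-14) = sqrt(10 - 16/49) + 14 = sqrt(474/49) + 14 = sqrt(474)/7 + 14 = 14 + sqrt(474)/7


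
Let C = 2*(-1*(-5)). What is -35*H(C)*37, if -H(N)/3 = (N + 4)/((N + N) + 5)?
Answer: 10878/5 ≈ 2175.6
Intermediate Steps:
C = 10 (C = 2*5 = 10)
H(N) = -3*(4 + N)/(5 + 2*N) (H(N) = -3*(N + 4)/((N + N) + 5) = -3*(4 + N)/(2*N + 5) = -3*(4 + N)/(5 + 2*N))
-35*H(C)*37 = -105*(-4 - 1*10)/(5 + 2*10)*37 = -105*(-4 - 10)/(5 + 20)*37 = -105*(-14)/25*37 = -35*(-42/25)*37 = (294/5)*37 = 10878/5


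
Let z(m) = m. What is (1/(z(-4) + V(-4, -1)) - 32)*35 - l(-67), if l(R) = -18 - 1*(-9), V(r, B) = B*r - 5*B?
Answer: -1104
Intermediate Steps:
V(r, B) = -5*B + B*r
l(R) = -9 (l(R) = -18 + 9 = -9)
(1/(z(-4) + V(-4, -1)) - 32)*35 - l(-67) = (1/(-4 - (-5 - 4)) - 32)*35 - 1*(-9) = (1/(-4 - 1*(-9)) - 32)*35 + 9 = (1/(-4 + 9) - 32)*35 + 9 = (1/5 - 32)*35 + 9 = (⅕ - 32)*35 + 9 = -159/5*35 + 9 = -1113 + 9 = -1104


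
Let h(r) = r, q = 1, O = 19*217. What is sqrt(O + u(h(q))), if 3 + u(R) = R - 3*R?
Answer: sqrt(4118) ≈ 64.172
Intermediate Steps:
O = 4123
u(R) = -3 - 2*R (u(R) = -3 + (R - 3*R) = -3 - 2*R)
sqrt(O + u(h(q))) = sqrt(4123 + (-3 - 2*1)) = sqrt(4123 + (-3 - 2)) = sqrt(4123 - 5) = sqrt(4118)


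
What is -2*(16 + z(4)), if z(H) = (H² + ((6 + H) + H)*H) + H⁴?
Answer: -688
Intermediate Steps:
z(H) = H² + H⁴ + H*(6 + 2*H) (z(H) = (H² + (6 + 2*H)*H) + H⁴ = (H² + H*(6 + 2*H)) + H⁴ = H² + H⁴ + H*(6 + 2*H))
-2*(16 + z(4)) = -2*(16 + 4*(6 + 4³ + 3*4)) = -2*(16 + 4*(6 + 64 + 12)) = -2*(16 + 4*82) = -2*(16 + 328) = -2*344 = -688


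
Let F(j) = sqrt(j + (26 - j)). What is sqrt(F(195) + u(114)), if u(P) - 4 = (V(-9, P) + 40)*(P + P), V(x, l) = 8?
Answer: sqrt(10948 + sqrt(26)) ≈ 104.66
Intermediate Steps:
F(j) = sqrt(26)
u(P) = 4 + 96*P (u(P) = 4 + (8 + 40)*(P + P) = 4 + 48*(2*P) = 4 + 96*P)
sqrt(F(195) + u(114)) = sqrt(sqrt(26) + (4 + 96*114)) = sqrt(sqrt(26) + (4 + 10944)) = sqrt(sqrt(26) + 10948) = sqrt(10948 + sqrt(26))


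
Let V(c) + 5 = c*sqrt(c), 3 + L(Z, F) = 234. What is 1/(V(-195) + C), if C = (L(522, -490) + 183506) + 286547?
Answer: 470279/221169752716 + 195*I*sqrt(195)/221169752716 ≈ 2.1263e-6 + 1.2312e-8*I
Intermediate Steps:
L(Z, F) = 231 (L(Z, F) = -3 + 234 = 231)
V(c) = -5 + c**(3/2) (V(c) = -5 + c*sqrt(c) = -5 + c**(3/2))
C = 470284 (C = (231 + 183506) + 286547 = 183737 + 286547 = 470284)
1/(V(-195) + C) = 1/((-5 + (-195)**(3/2)) + 470284) = 1/((-5 - 195*I*sqrt(195)) + 470284) = 1/(470279 - 195*I*sqrt(195))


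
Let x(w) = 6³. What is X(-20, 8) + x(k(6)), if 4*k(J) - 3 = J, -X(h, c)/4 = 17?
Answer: 148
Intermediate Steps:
X(h, c) = -68 (X(h, c) = -4*17 = -68)
k(J) = ¾ + J/4
x(w) = 216
X(-20, 8) + x(k(6)) = -68 + 216 = 148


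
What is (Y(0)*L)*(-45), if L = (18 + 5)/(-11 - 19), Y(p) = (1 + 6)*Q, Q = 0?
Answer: 0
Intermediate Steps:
Y(p) = 0 (Y(p) = (1 + 6)*0 = 7*0 = 0)
L = -23/30 (L = 23/(-30) = 23*(-1/30) = -23/30 ≈ -0.76667)
(Y(0)*L)*(-45) = (0*(-23/30))*(-45) = 0*(-45) = 0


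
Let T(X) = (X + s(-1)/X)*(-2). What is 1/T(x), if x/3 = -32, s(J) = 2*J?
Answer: 24/4607 ≈ 0.0052095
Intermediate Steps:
x = -96 (x = 3*(-32) = -96)
T(X) = -2*X + 4/X (T(X) = (X + (2*(-1))/X)*(-2) = (X - 2/X)*(-2) = -2*X + 4/X)
1/T(x) = 1/(-2*(-96) + 4/(-96)) = 1/(192 + 4*(-1/96)) = 1/(192 - 1/24) = 1/(4607/24) = 24/4607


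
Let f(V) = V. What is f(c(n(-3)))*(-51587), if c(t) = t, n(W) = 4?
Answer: -206348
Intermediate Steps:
f(c(n(-3)))*(-51587) = 4*(-51587) = -206348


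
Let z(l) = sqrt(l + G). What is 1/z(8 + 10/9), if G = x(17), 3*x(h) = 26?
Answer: 3*sqrt(10)/40 ≈ 0.23717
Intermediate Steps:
x(h) = 26/3 (x(h) = (1/3)*26 = 26/3)
G = 26/3 ≈ 8.6667
z(l) = sqrt(26/3 + l) (z(l) = sqrt(l + 26/3) = sqrt(26/3 + l))
1/z(8 + 10/9) = 1/(sqrt(78 + 9*(8 + 10/9))/3) = 1/(sqrt(78 + 9*(82/9))/3) = 1/(sqrt(78 + 82)/3) = 1/(sqrt(160)/3) = 1/((4*sqrt(10))/3) = 1/(4*sqrt(10)/3) = 3*sqrt(10)/40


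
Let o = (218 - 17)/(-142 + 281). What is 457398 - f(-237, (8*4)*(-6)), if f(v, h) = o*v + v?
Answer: 63658902/139 ≈ 4.5798e+5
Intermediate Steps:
o = 201/139 ≈ 1.4460
f(v, h) = 340*v/139 (f(v, h) = 201*v/139 + v = 340*v/139)
457398 - f(-237, (8*4)*(-6)) = 457398 - 340*(-237)/139 = 457398 - 1*(-80580/139) = 457398 + 80580/139 = 63658902/139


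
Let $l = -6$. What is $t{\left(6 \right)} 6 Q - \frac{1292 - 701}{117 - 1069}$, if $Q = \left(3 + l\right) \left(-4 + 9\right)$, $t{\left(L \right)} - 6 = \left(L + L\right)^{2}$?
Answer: $- \frac{12851409}{952} \approx -13499.0$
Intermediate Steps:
$t{\left(L \right)} = 6 + 4 L^{2}$ ($t{\left(L \right)} = 6 + \left(L + L\right)^{2} = 6 + \left(2 L\right)^{2} = 6 + 4 L^{2}$)
$Q = -15$ ($Q = \left(3 - 6\right) \left(-4 + 9\right) = \left(-3\right) 5 = -15$)
$t{\left(6 \right)} 6 Q - \frac{1292 - 701}{117 - 1069} = \left(6 + 4 \cdot 6^{2}\right) 6 \left(-15\right) - \frac{1292 - 701}{117 - 1069} = \left(6 + 4 \cdot 36\right) 6 \left(-15\right) - \frac{591}{-952} = \left(6 + 144\right) 6 \left(-15\right) - 591 \left(- \frac{1}{952}\right) = 150 \cdot 6 \left(-15\right) - - \frac{591}{952} = 900 \left(-15\right) + \frac{591}{952} = -13500 + \frac{591}{952} = - \frac{12851409}{952}$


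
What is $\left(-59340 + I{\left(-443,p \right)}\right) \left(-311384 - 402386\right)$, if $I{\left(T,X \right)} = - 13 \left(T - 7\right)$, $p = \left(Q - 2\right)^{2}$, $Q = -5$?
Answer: $38179557300$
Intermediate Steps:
$p = 49$ ($p = \left(-5 - 2\right)^{2} = \left(-7\right)^{2} = 49$)
$I{\left(T,X \right)} = 91 - 13 T$ ($I{\left(T,X \right)} = - 13 \left(-7 + T\right) = 91 - 13 T$)
$\left(-59340 + I{\left(-443,p \right)}\right) \left(-311384 - 402386\right) = \left(-59340 + \left(91 - -5759\right)\right) \left(-311384 - 402386\right) = \left(-59340 + \left(91 + 5759\right)\right) \left(-713770\right) = \left(-59340 + 5850\right) \left(-713770\right) = \left(-53490\right) \left(-713770\right) = 38179557300$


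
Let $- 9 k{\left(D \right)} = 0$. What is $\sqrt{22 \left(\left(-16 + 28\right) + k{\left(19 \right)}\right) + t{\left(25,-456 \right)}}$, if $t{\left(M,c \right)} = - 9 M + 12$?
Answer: $\sqrt{51} \approx 7.1414$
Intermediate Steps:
$k{\left(D \right)} = 0$ ($k{\left(D \right)} = \left(- \frac{1}{9}\right) 0 = 0$)
$t{\left(M,c \right)} = 12 - 9 M$
$\sqrt{22 \left(\left(-16 + 28\right) + k{\left(19 \right)}\right) + t{\left(25,-456 \right)}} = \sqrt{22 \left(\left(-16 + 28\right) + 0\right) + \left(12 - 225\right)} = \sqrt{22 \left(12 + 0\right) + \left(12 - 225\right)} = \sqrt{22 \cdot 12 - 213} = \sqrt{264 - 213} = \sqrt{51}$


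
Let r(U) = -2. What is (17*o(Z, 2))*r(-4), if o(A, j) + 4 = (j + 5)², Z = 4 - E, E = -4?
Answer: -1530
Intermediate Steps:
Z = 8 (Z = 4 - 1*(-4) = 4 + 4 = 8)
o(A, j) = -4 + (5 + j)² (o(A, j) = -4 + (j + 5)² = -4 + (5 + j)²)
(17*o(Z, 2))*r(-4) = (17*(-4 + (5 + 2)²))*(-2) = (17*(-4 + 7²))*(-2) = (17*(-4 + 49))*(-2) = (17*45)*(-2) = 765*(-2) = -1530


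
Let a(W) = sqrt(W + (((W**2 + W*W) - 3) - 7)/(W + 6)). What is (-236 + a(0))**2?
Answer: (708 - I*sqrt(15))**2/9 ≈ 55694.0 - 609.35*I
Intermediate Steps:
a(W) = sqrt(W + (-10 + 2*W**2)/(6 + W)) (a(W) = sqrt(W + (((W**2 + W**2) - 3) - 7)/(6 + W)) = sqrt(W + ((2*W**2 - 3) - 7)/(6 + W)) = sqrt(W + ((-3 + 2*W**2) - 7)/(6 + W)) = sqrt(W + (-10 + 2*W**2)/(6 + W)))
(-236 + a(0))**2 = (-236 + sqrt((-10 + 3*0**2 + 6*0)/(6 + 0)))**2 = (-236 + sqrt((-10 + 3*0 + 0)/6))**2 = (-236 + sqrt((-10 + 0 + 0)/6))**2 = (-236 + sqrt((1/6)*(-10)))**2 = (-236 + sqrt(-5/3))**2 = (-236 + I*sqrt(15)/3)**2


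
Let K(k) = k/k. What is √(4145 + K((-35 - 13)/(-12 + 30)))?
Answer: √4146 ≈ 64.389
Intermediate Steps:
K(k) = 1
√(4145 + K((-35 - 13)/(-12 + 30))) = √(4145 + 1) = √4146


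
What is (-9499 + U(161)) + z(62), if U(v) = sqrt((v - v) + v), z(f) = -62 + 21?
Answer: -9540 + sqrt(161) ≈ -9527.3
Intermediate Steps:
z(f) = -41
U(v) = sqrt(v) (U(v) = sqrt(0 + v) = sqrt(v))
(-9499 + U(161)) + z(62) = (-9499 + sqrt(161)) - 41 = -9540 + sqrt(161)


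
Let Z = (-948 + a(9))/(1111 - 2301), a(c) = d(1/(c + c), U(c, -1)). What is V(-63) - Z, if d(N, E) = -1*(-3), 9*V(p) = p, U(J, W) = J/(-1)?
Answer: -265/34 ≈ -7.7941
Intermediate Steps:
U(J, W) = -J (U(J, W) = J*(-1) = -J)
V(p) = p/9
d(N, E) = 3
a(c) = 3
Z = 27/34 (Z = (-948 + 3)/(1111 - 2301) = -945/(-1190) = -945*(-1/1190) = 27/34 ≈ 0.79412)
V(-63) - Z = (⅑)*(-63) - 1*27/34 = -7 - 27/34 = -265/34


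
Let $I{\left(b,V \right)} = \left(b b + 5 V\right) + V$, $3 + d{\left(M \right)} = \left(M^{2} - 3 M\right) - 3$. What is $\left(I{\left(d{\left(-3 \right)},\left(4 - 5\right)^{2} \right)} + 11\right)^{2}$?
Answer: $25921$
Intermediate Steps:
$d{\left(M \right)} = -6 + M^{2} - 3 M$ ($d{\left(M \right)} = -3 - \left(3 - M^{2} + 3 M\right) = -6 + M^{2} - 3 M$)
$I{\left(b,V \right)} = b^{2} + 6 V$ ($I{\left(b,V \right)} = \left(b^{2} + 5 V\right) + V = b^{2} + 6 V$)
$\left(I{\left(d{\left(-3 \right)},\left(4 - 5\right)^{2} \right)} + 11\right)^{2} = \left(\left(\left(-6 + \left(-3\right)^{2} - -9\right)^{2} + 6 \left(4 - 5\right)^{2}\right) + 11\right)^{2} = \left(\left(\left(-6 + 9 + 9\right)^{2} + 6 \left(-1\right)^{2}\right) + 11\right)^{2} = \left(\left(12^{2} + 6 \cdot 1\right) + 11\right)^{2} = \left(\left(144 + 6\right) + 11\right)^{2} = \left(150 + 11\right)^{2} = 161^{2} = 25921$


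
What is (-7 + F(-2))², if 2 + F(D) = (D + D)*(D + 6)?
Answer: 625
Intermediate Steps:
F(D) = -2 + 2*D*(6 + D) (F(D) = -2 + (D + D)*(D + 6) = -2 + (2*D)*(6 + D) = -2 + 2*D*(6 + D))
(-7 + F(-2))² = (-7 + (-2 + 2*(-2)² + 12*(-2)))² = (-7 + (-2 + 2*4 - 24))² = (-7 + (-2 + 8 - 24))² = (-7 - 18)² = (-25)² = 625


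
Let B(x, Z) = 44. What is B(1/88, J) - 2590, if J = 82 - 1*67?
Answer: -2546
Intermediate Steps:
J = 15 (J = 82 - 67 = 15)
B(1/88, J) - 2590 = 44 - 2590 = -2546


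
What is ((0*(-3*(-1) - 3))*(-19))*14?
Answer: 0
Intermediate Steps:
((0*(-3*(-1) - 3))*(-19))*14 = ((0*(3 - 3))*(-19))*14 = ((0*0)*(-19))*14 = (0*(-19))*14 = 0*14 = 0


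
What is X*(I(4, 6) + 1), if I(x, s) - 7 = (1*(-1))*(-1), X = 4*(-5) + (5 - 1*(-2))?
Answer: -117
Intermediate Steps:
X = -13 (X = -20 + (5 + 2) = -20 + 7 = -13)
I(x, s) = 8 (I(x, s) = 7 + (1*(-1))*(-1) = 7 - 1*(-1) = 7 + 1 = 8)
X*(I(4, 6) + 1) = -13*(8 + 1) = -13*9 = -117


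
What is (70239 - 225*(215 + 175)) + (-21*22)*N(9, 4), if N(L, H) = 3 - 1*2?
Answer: -17973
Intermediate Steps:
N(L, H) = 1 (N(L, H) = 3 - 2 = 1)
(70239 - 225*(215 + 175)) + (-21*22)*N(9, 4) = (70239 - 225*(215 + 175)) - 21*22*1 = (70239 - 225*390) - 462*1 = (70239 - 87750) - 462 = -17511 - 462 = -17973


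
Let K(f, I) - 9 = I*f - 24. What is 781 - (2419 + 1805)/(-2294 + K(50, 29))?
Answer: 675103/859 ≈ 785.92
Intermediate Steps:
K(f, I) = -15 + I*f (K(f, I) = 9 + (I*f - 24) = 9 + (-24 + I*f) = -15 + I*f)
781 - (2419 + 1805)/(-2294 + K(50, 29)) = 781 - (2419 + 1805)/(-2294 + (-15 + 29*50)) = 781 - 4224/(-2294 + (-15 + 1450)) = 781 - 4224/(-2294 + 1435) = 781 - 4224/(-859) = 781 - 4224*(-1)/859 = 781 - 1*(-4224/859) = 781 + 4224/859 = 675103/859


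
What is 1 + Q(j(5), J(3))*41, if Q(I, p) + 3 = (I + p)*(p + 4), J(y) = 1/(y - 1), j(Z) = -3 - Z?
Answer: -6023/4 ≈ -1505.8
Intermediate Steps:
J(y) = 1/(-1 + y)
Q(I, p) = -3 + (4 + p)*(I + p) (Q(I, p) = -3 + (I + p)*(p + 4) = -3 + (I + p)*(4 + p) = -3 + (4 + p)*(I + p))
1 + Q(j(5), J(3))*41 = 1 + (-3 + (1/(-1 + 3))² + 4*(-3 - 1*5) + 4/(-1 + 3) + (-3 - 1*5)/(-1 + 3))*41 = 1 + (-3 + (1/2)² + 4*(-3 - 5) + 4/2 + (-3 - 5)/2)*41 = 1 + (-3 + (½)² + 4*(-8) + 4*(½) - 8*½)*41 = 1 + (-3 + ¼ - 32 + 2 - 4)*41 = 1 - 147/4*41 = 1 - 6027/4 = -6023/4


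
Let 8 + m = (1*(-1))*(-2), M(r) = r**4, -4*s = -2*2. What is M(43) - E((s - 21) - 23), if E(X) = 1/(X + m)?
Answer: 167521250/49 ≈ 3.4188e+6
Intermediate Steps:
s = 1 (s = -(-1)*2/2 = -1/4*(-4) = 1)
m = -6 (m = -8 + (1*(-1))*(-2) = -8 - 1*(-2) = -8 + 2 = -6)
E(X) = 1/(-6 + X) (E(X) = 1/(X - 6) = 1/(-6 + X))
M(43) - E((s - 21) - 23) = 43**4 - 1/(-6 + ((1 - 21) - 23)) = 3418801 - 1/(-6 + (-20 - 23)) = 3418801 - 1/(-6 - 43) = 3418801 - 1/(-49) = 3418801 - 1*(-1/49) = 3418801 + 1/49 = 167521250/49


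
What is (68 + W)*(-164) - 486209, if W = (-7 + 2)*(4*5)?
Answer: -480961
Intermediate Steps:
W = -100 (W = -5*20 = -100)
(68 + W)*(-164) - 486209 = (68 - 100)*(-164) - 486209 = -32*(-164) - 486209 = 5248 - 486209 = -480961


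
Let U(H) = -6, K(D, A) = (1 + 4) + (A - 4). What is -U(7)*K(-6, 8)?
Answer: 54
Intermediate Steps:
K(D, A) = 1 + A (K(D, A) = 5 + (-4 + A) = 1 + A)
-U(7)*K(-6, 8) = -(-6)*(1 + 8) = -(-6)*9 = -1*(-54) = 54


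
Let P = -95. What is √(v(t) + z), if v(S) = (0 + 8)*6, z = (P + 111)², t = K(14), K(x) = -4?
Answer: 4*√19 ≈ 17.436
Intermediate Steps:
t = -4
z = 256 (z = (-95 + 111)² = 16² = 256)
v(S) = 48 (v(S) = 8*6 = 48)
√(v(t) + z) = √(48 + 256) = √304 = 4*√19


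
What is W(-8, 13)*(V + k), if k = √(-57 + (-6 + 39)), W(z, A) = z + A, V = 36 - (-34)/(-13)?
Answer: 2170/13 + 10*I*√6 ≈ 166.92 + 24.495*I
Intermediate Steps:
V = 434/13 (V = 36 - (-34)*(-1)/13 = 36 - 1*34/13 = 36 - 34/13 = 434/13 ≈ 33.385)
W(z, A) = A + z
k = 2*I*√6 (k = √(-57 + 33) = √(-24) = 2*I*√6 ≈ 4.899*I)
W(-8, 13)*(V + k) = (13 - 8)*(434/13 + 2*I*√6) = 5*(434/13 + 2*I*√6) = 2170/13 + 10*I*√6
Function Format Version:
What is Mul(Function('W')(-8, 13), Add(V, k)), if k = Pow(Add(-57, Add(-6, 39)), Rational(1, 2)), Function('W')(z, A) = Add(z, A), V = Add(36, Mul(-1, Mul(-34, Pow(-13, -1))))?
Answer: Add(Rational(2170, 13), Mul(10, I, Pow(6, Rational(1, 2)))) ≈ Add(166.92, Mul(24.495, I))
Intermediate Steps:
V = Rational(434, 13) (V = Add(36, Mul(-1, Mul(-34, Rational(-1, 13)))) = Add(36, Mul(-1, Rational(34, 13))) = Add(36, Rational(-34, 13)) = Rational(434, 13) ≈ 33.385)
Function('W')(z, A) = Add(A, z)
k = Mul(2, I, Pow(6, Rational(1, 2))) (k = Pow(Add(-57, 33), Rational(1, 2)) = Pow(-24, Rational(1, 2)) = Mul(2, I, Pow(6, Rational(1, 2))) ≈ Mul(4.8990, I))
Mul(Function('W')(-8, 13), Add(V, k)) = Mul(Add(13, -8), Add(Rational(434, 13), Mul(2, I, Pow(6, Rational(1, 2))))) = Mul(5, Add(Rational(434, 13), Mul(2, I, Pow(6, Rational(1, 2))))) = Add(Rational(2170, 13), Mul(10, I, Pow(6, Rational(1, 2))))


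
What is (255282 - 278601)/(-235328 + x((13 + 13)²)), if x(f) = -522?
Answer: 23319/235850 ≈ 0.098872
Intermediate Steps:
(255282 - 278601)/(-235328 + x((13 + 13)²)) = (255282 - 278601)/(-235328 - 522) = -23319/(-235850) = -23319*(-1/235850) = 23319/235850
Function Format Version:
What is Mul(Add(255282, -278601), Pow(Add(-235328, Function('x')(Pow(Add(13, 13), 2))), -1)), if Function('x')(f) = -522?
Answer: Rational(23319, 235850) ≈ 0.098872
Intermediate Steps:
Mul(Add(255282, -278601), Pow(Add(-235328, Function('x')(Pow(Add(13, 13), 2))), -1)) = Mul(Add(255282, -278601), Pow(Add(-235328, -522), -1)) = Mul(-23319, Pow(-235850, -1)) = Mul(-23319, Rational(-1, 235850)) = Rational(23319, 235850)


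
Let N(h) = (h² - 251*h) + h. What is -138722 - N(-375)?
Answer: -373097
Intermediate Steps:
N(h) = h² - 250*h
-138722 - N(-375) = -138722 - (-375)*(-250 - 375) = -138722 - (-375)*(-625) = -138722 - 1*234375 = -138722 - 234375 = -373097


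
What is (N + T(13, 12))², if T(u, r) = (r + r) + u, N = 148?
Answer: 34225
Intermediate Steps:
T(u, r) = u + 2*r (T(u, r) = 2*r + u = u + 2*r)
(N + T(13, 12))² = (148 + (13 + 2*12))² = (148 + (13 + 24))² = (148 + 37)² = 185² = 34225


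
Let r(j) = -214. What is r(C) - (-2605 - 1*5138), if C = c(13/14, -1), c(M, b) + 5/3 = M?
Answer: 7529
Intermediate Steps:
c(M, b) = -5/3 + M
C = -31/42 (C = -5/3 + 13/14 = -31/42 ≈ -0.73810)
r(C) - (-2605 - 1*5138) = -214 - (-2605 - 1*5138) = -214 - (-2605 - 5138) = -214 - 1*(-7743) = -214 + 7743 = 7529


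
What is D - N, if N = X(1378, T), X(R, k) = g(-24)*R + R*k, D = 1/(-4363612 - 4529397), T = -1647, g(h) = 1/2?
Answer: 20177143580892/8893009 ≈ 2.2689e+6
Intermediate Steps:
g(h) = ½
D = -1/8893009 (D = 1/(-8893009) = -1/8893009 ≈ -1.1245e-7)
X(R, k) = R/2 + R*k
N = -2268877 (N = 1378*(½ - 1647) = 1378*(-3293/2) = -2268877)
D - N = -1/8893009 - 1*(-2268877) = -1/8893009 + 2268877 = 20177143580892/8893009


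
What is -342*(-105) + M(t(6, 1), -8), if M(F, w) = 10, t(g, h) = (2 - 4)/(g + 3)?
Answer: 35920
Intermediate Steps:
t(g, h) = -2/(3 + g)
-342*(-105) + M(t(6, 1), -8) = -342*(-105) + 10 = 35910 + 10 = 35920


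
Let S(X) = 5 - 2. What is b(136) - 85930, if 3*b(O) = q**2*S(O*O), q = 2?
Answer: -85926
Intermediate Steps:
S(X) = 3
b(O) = 4 (b(O) = (2**2*3)/3 = (4*3)/3 = (1/3)*12 = 4)
b(136) - 85930 = 4 - 85930 = -85926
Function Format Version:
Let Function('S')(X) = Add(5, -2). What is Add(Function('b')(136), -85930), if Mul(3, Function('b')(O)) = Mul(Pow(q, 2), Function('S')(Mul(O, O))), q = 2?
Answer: -85926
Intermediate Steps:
Function('S')(X) = 3
Function('b')(O) = 4 (Function('b')(O) = Mul(Rational(1, 3), Mul(Pow(2, 2), 3)) = Mul(Rational(1, 3), Mul(4, 3)) = Mul(Rational(1, 3), 12) = 4)
Add(Function('b')(136), -85930) = Add(4, -85930) = -85926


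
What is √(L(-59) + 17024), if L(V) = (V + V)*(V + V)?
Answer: 2*√7737 ≈ 175.92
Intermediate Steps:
L(V) = 4*V² (L(V) = (2*V)*(2*V) = 4*V²)
√(L(-59) + 17024) = √(4*(-59)² + 17024) = √(4*3481 + 17024) = √(13924 + 17024) = √30948 = 2*√7737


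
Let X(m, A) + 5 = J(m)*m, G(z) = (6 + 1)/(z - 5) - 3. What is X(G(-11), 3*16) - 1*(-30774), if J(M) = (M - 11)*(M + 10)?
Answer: 127363849/4096 ≈ 31095.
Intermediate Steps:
G(z) = -3 + 7/(-5 + z) (G(z) = 7/(-5 + z) - 3 = -3 + 7/(-5 + z))
J(M) = (-11 + M)*(10 + M)
X(m, A) = -5 + m*(-110 + m² - m) (X(m, A) = -5 + (-110 + m² - m)*m = -5 + m*(-110 + m² - m))
X(G(-11), 3*16) - 1*(-30774) = (-5 - (22 - 3*(-11))/(-5 - 11)*(110 + (22 - 3*(-11))/(-5 - 11) - ((22 - 3*(-11))/(-5 - 11))²)) - 1*(-30774) = (-5 - (22 + 33)/(-16)*(110 + (22 + 33)/(-16) - ((22 + 33)/(-16))²)) + 30774 = (-5 - (-1/16*55)*(110 - 1/16*55 - (-1/16*55)²)) + 30774 = (-5 - 1*(-55/16)*(110 - 55/16 - (-55/16)²)) + 30774 = (-5 - 1*(-55/16)*(110 - 55/16 - 1*3025/256)) + 30774 = (-5 - 1*(-55/16)*(110 - 55/16 - 3025/256)) + 30774 = (-5 - 1*(-55/16)*24255/256) + 30774 = (-5 + 1334025/4096) + 30774 = 1313545/4096 + 30774 = 127363849/4096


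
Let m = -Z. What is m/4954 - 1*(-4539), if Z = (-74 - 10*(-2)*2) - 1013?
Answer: 22487253/4954 ≈ 4539.2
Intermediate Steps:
Z = -1047 (Z = (-74 + 20*2) - 1013 = (-74 + 40) - 1013 = -34 - 1013 = -1047)
m = 1047 (m = -1*(-1047) = 1047)
m/4954 - 1*(-4539) = 1047/4954 - 1*(-4539) = 1047*(1/4954) + 4539 = 1047/4954 + 4539 = 22487253/4954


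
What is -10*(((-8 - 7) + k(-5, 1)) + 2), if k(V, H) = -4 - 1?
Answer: 180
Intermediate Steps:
k(V, H) = -5
-10*(((-8 - 7) + k(-5, 1)) + 2) = -10*(((-8 - 7) - 5) + 2) = -10*((-15 - 5) + 2) = -10*(-20 + 2) = -10*(-18) = 180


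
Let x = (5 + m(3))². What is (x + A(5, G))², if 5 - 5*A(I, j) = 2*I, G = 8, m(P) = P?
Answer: 3969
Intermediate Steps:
A(I, j) = 1 - 2*I/5
x = 64 (x = (5 + 3)² = 8² = 64)
(x + A(5, G))² = (64 + (1 - ⅖*5))² = (64 + (1 - 2))² = (64 - 1)² = 63² = 3969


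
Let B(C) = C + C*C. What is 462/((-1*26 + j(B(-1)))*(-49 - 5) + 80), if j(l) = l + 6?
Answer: 231/580 ≈ 0.39828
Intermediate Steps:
B(C) = C + C²
j(l) = 6 + l
462/((-1*26 + j(B(-1)))*(-49 - 5) + 80) = 462/((-1*26 + (6 - (1 - 1)))*(-49 - 5) + 80) = 462/((-26 + (6 - 1*0))*(-54) + 80) = 462/((-26 + (6 + 0))*(-54) + 80) = 462/((-26 + 6)*(-54) + 80) = 462/(-20*(-54) + 80) = 462/(1080 + 80) = 462/1160 = 462*(1/1160) = 231/580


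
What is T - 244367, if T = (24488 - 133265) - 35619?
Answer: -388763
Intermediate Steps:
T = -144396 (T = -108777 - 35619 = -144396)
T - 244367 = -144396 - 244367 = -388763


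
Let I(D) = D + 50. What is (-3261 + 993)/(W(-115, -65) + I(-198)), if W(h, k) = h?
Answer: 2268/263 ≈ 8.6236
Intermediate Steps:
I(D) = 50 + D
(-3261 + 993)/(W(-115, -65) + I(-198)) = (-3261 + 993)/(-115 + (50 - 198)) = -2268/(-115 - 148) = -2268/(-263) = -2268*(-1/263) = 2268/263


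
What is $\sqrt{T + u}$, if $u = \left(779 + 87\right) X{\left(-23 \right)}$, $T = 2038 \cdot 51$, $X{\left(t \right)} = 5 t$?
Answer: $2 \sqrt{1087} \approx 65.939$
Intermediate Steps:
$T = 103938$
$u = -99590$ ($u = \left(779 + 87\right) 5 \left(-23\right) = 866 \left(-115\right) = -99590$)
$\sqrt{T + u} = \sqrt{103938 - 99590} = \sqrt{4348} = 2 \sqrt{1087}$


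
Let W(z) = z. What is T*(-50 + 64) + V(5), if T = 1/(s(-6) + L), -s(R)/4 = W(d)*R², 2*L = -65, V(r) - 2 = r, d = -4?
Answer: 7637/1087 ≈ 7.0258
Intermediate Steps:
V(r) = 2 + r
L = -65/2 (L = (½)*(-65) = -65/2 ≈ -32.500)
s(R) = 16*R² (s(R) = -(-16)*R² = 16*R²)
T = 2/1087 (T = 1/(16*(-6)² - 65/2) = 1/(16*36 - 65/2) = 1/(576 - 65/2) = 1/(1087/2) = 2/1087 ≈ 0.0018399)
T*(-50 + 64) + V(5) = 2*(-50 + 64)/1087 + (2 + 5) = (2/1087)*14 + 7 = 28/1087 + 7 = 7637/1087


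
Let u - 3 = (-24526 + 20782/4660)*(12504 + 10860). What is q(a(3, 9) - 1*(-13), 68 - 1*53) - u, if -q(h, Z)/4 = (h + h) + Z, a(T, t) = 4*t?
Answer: 667452747823/1165 ≈ 5.7292e+8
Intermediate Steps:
q(h, Z) = -8*h - 4*Z (q(h, Z) = -4*((h + h) + Z) = -4*(2*h + Z) = -4*(Z + 2*h) = -8*h - 4*Z)
u = -667453274403/1165 (u = 3 + (-24526 + 20782/4660)*(12504 + 10860) = 3 + (-24526 + 20782*(1/4660))*23364 = 3 + (-24526 + 10391/2330)*23364 = 3 - 57135189/2330*23364 = 3 - 667453277898/1165 = -667453274403/1165 ≈ -5.7292e+8)
q(a(3, 9) - 1*(-13), 68 - 1*53) - u = (-8*(4*9 - 1*(-13)) - 4*(68 - 1*53)) - 1*(-667453274403/1165) = (-8*(36 + 13) - 4*(68 - 53)) + 667453274403/1165 = (-8*49 - 4*15) + 667453274403/1165 = (-392 - 60) + 667453274403/1165 = -452 + 667453274403/1165 = 667452747823/1165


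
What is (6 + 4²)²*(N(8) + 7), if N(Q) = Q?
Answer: 7260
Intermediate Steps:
(6 + 4²)²*(N(8) + 7) = (6 + 4²)²*(8 + 7) = (6 + 16)²*15 = 22²*15 = 484*15 = 7260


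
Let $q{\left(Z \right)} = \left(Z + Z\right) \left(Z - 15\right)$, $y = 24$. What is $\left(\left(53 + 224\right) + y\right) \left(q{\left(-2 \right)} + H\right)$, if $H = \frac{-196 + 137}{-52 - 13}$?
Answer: $\frac{1348179}{65} \approx 20741.0$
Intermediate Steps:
$H = \frac{59}{65}$ ($H = - \frac{59}{-65} = \left(-59\right) \left(- \frac{1}{65}\right) = \frac{59}{65} \approx 0.90769$)
$q{\left(Z \right)} = 2 Z \left(-15 + Z\right)$
$\left(\left(53 + 224\right) + y\right) \left(q{\left(-2 \right)} + H\right) = \left(\left(53 + 224\right) + 24\right) \left(2 \left(-2\right) \left(-15 - 2\right) + \frac{59}{65}\right) = \left(277 + 24\right) \left(2 \left(-2\right) \left(-17\right) + \frac{59}{65}\right) = 301 \left(68 + \frac{59}{65}\right) = 301 \cdot \frac{4479}{65} = \frac{1348179}{65}$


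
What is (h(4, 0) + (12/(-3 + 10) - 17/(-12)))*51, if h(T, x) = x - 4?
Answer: -1241/28 ≈ -44.321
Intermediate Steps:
h(T, x) = -4 + x
(h(4, 0) + (12/(-3 + 10) - 17/(-12)))*51 = ((-4 + 0) + (12/(-3 + 10) - 17/(-12)))*51 = (-4 + (12/7 - 17*(-1/12)))*51 = (-4 + (12*(⅐) + 17/12))*51 = (-4 + (12/7 + 17/12))*51 = (-4 + 263/84)*51 = -73/84*51 = -1241/28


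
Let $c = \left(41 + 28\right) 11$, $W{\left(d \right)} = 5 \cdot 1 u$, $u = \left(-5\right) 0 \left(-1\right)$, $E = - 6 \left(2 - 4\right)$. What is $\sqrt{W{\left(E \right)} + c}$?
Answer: $\sqrt{759} \approx 27.55$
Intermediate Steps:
$E = 12$ ($E = \left(-6\right) \left(-2\right) = 12$)
$u = 0$ ($u = 0 \left(-1\right) = 0$)
$W{\left(d \right)} = 0$ ($W{\left(d \right)} = 5 \cdot 1 \cdot 0 = 5 \cdot 0 = 0$)
$c = 759$ ($c = 69 \cdot 11 = 759$)
$\sqrt{W{\left(E \right)} + c} = \sqrt{0 + 759} = \sqrt{759}$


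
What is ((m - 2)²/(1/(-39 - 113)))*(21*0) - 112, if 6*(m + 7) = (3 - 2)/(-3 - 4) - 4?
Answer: -112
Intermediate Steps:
m = -323/42 (m = -7 + ((3 - 2)/(-3 - 4) - 4)/6 = -7 + (1/(-7) - 4)/6 = -7 + (1*(-⅐) - 4)/6 = -7 + (-⅐ - 4)/6 = -7 + (⅙)*(-29/7) = -7 - 29/42 = -323/42 ≈ -7.6905)
((m - 2)²/(1/(-39 - 113)))*(21*0) - 112 = ((-323/42 - 2)²/(1/(-39 - 113)))*(21*0) - 112 = ((-407/42)²/(1/(-152)))*0 - 112 = (165649/(1764*(-1/152)))*0 - 112 = ((165649/1764)*(-152))*0 - 112 = -6294662/441*0 - 112 = 0 - 112 = -112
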